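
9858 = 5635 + 4223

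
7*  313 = 2191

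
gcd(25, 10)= 5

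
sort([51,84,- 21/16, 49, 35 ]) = [ -21/16,35 , 49, 51 , 84 ] 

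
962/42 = 22 + 19/21 = 22.90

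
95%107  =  95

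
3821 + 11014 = 14835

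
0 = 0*2154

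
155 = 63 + 92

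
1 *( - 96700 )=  -96700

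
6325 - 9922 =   -  3597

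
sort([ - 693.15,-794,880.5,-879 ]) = [ - 879, - 794, - 693.15,880.5] 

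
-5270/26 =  - 2635/13= -202.69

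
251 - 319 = -68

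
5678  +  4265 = 9943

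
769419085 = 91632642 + 677786443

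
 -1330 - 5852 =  -7182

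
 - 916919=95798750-96715669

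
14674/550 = 26 + 17/25 = 26.68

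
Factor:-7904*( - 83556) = 2^7 * 3^2*11^1*13^1 *19^1 * 211^1 = 660426624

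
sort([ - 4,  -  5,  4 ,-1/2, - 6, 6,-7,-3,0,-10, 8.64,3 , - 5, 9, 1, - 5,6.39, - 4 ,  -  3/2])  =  [-10,-7 ,-6, -5 , - 5, -5 , - 4,  -  4, - 3 ,-3/2 , - 1/2,0, 1,3, 4,6, 6.39,  8.64, 9 ] 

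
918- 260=658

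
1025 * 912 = 934800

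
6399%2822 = 755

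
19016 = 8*2377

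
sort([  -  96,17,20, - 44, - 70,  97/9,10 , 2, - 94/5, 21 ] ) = [ - 96, - 70,  -  44 , - 94/5,  2,10, 97/9,17  ,  20,21] 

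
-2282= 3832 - 6114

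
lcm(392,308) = 4312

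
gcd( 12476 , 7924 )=4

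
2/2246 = 1/1123 =0.00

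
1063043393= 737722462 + 325320931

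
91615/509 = 179 + 504/509  =  179.99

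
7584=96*79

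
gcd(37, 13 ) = 1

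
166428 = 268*621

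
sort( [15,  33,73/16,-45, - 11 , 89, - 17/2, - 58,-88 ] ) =[-88, - 58, - 45, - 11, - 17/2 , 73/16,15,33, 89]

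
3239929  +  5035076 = 8275005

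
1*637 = 637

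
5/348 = 5/348 =0.01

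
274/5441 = 274/5441 = 0.05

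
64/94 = 32/47 = 0.68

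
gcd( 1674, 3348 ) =1674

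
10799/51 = 211+38/51 = 211.75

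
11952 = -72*(-166) 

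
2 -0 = 2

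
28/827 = 28/827 = 0.03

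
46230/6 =7705   =  7705.00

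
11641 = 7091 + 4550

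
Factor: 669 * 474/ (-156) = - 52851/26 = - 2^ ( - 1 )*3^1*13^ ( - 1 )*79^1 * 223^1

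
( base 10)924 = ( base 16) 39c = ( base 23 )1H4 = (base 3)1021020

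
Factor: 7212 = 2^2*3^1 * 601^1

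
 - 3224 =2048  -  5272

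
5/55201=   5/55201 = 0.00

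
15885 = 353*45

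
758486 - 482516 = 275970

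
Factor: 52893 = 3^4 * 653^1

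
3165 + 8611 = 11776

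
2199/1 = 2199 = 2199.00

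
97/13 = 97/13 = 7.46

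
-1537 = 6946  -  8483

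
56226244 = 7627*7372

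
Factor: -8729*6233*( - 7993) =434882001001 = 7^1* 23^1*29^1  *  43^1*271^1*7993^1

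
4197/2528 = 1 + 1669/2528= 1.66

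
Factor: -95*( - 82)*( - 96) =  - 2^6*3^1 *5^1*19^1*41^1 = - 747840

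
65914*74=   4877636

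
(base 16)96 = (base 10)150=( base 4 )2112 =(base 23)6c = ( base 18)86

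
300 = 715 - 415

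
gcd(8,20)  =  4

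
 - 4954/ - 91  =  4954/91= 54.44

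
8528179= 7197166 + 1331013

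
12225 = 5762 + 6463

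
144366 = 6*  24061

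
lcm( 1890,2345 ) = 126630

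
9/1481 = 9/1481 = 0.01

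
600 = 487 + 113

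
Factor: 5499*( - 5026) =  - 27637974 = - 2^1*3^2 * 7^1*13^1*47^1 * 359^1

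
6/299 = 6/299 =0.02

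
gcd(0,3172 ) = 3172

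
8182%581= 48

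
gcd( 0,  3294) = 3294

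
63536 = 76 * 836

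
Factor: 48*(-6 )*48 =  - 13824  =  -  2^9*3^3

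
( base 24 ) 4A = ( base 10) 106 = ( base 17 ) 64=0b1101010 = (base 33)37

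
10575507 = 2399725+8175782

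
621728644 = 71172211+550556433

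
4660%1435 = 355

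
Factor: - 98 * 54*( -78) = 412776 = 2^3*3^4 * 7^2*13^1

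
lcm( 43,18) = 774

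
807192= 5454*148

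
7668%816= 324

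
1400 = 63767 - 62367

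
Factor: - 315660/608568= - 2^( - 1)*5^1*5261^1*25357^(  -  1 ) =- 26305/50714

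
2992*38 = 113696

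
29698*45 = 1336410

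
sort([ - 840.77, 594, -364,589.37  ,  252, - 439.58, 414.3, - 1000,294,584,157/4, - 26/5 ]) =[ - 1000, - 840.77, - 439.58, -364,-26/5,  157/4,252,  294,414.3,  584,589.37,594]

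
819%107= 70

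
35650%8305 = 2430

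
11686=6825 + 4861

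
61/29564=61/29564 = 0.00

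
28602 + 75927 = 104529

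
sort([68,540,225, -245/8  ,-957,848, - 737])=[ - 957, - 737 , - 245/8,  68, 225,540, 848]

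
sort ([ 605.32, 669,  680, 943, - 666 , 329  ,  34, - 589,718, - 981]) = [ - 981, - 666,- 589, 34,329, 605.32, 669,680, 718, 943] 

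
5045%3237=1808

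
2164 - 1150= 1014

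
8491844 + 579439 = 9071283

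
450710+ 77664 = 528374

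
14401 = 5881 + 8520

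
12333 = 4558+7775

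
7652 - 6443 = 1209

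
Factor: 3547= 3547^1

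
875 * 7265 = 6356875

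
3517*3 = 10551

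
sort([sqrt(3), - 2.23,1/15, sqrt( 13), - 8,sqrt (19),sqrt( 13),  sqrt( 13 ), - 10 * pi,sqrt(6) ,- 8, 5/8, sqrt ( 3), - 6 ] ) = [  -  10*pi, - 8, - 8, - 6,-2.23,1/15,5/8, sqrt( 3),sqrt(3), sqrt( 6), sqrt(13),sqrt( 13), sqrt(13),sqrt(19)] 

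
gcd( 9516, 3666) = 78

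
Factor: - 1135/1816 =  - 5/8 = - 2^( - 3)* 5^1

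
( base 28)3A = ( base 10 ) 94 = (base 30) 34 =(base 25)3J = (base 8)136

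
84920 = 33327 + 51593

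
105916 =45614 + 60302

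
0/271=0 = 0.00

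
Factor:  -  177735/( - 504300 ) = 2^( - 2) * 5^ ( - 1)*17^2*41^( - 1 ) = 289/820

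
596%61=47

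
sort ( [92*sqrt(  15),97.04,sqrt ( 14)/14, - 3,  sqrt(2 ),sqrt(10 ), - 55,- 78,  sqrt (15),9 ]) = [ - 78, - 55, - 3,  sqrt(14 ) /14,sqrt(2),sqrt(10), sqrt (15 ),9,97.04,92 * sqrt(15)]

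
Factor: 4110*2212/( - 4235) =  - 2^3*3^1*11^ ( - 2 )*79^1*137^1 = - 259752/121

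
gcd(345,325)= 5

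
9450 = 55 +9395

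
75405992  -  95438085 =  - 20032093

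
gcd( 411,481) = 1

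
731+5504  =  6235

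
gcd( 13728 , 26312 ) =1144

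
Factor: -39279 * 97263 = - 3^3*101^1*107^1*13093^1= - 3820393377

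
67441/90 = 67441/90 = 749.34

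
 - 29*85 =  - 2465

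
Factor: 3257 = 3257^1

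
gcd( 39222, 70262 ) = 2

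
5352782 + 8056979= 13409761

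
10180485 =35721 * 285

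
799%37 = 22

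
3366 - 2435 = 931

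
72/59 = 1 + 13/59 = 1.22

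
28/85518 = 14/42759 = 0.00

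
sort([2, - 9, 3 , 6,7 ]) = [ - 9, 2 , 3, 6, 7 ]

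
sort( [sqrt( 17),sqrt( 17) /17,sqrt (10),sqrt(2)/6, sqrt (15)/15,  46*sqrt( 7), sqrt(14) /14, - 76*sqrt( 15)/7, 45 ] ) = [ - 76 * sqrt( 15 ) /7,sqrt( 2 )/6,  sqrt(17 ) /17,sqrt(15)/15,sqrt(14)/14,sqrt(10),sqrt( 17), 45,46*sqrt (7)]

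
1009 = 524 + 485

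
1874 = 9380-7506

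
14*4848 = 67872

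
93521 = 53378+40143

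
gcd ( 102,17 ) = 17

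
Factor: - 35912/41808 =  - 2^( - 1) * 3^( - 1 ) * 13^(  -  1)*67^1  =  - 67/78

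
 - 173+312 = 139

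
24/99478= 12/49739= 0.00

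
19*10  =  190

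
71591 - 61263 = 10328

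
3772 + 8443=12215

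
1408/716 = 352/179 = 1.97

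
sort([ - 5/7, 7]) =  [ - 5/7,7]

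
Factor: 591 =3^1*197^1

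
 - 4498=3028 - 7526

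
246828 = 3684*67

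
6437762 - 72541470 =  - 66103708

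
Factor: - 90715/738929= -5^1*19^( - 1)*18143^1*38891^( - 1) 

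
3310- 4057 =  - 747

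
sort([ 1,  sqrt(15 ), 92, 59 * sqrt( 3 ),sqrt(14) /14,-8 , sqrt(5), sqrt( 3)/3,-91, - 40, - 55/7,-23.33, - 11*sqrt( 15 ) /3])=[ - 91, - 40, - 23.33,- 11*sqrt(15)/3 , - 8, - 55/7, sqrt(14)/14,  sqrt( 3) /3,1,sqrt(5), sqrt( 15), 92, 59*sqrt ( 3) ] 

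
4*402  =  1608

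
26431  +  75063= 101494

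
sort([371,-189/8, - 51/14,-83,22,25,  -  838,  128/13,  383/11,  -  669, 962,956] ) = [- 838,  -  669,- 83 , -189/8, - 51/14, 128/13, 22,25 , 383/11, 371,956,962 ]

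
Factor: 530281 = 17^1*31193^1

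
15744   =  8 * 1968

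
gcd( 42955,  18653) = 1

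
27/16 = 27/16 = 1.69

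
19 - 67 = -48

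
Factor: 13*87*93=3^2*13^1*29^1*31^1 = 105183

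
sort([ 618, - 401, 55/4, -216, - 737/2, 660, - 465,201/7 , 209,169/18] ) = [ - 465, - 401, - 737/2,-216, 169/18, 55/4,201/7, 209,618, 660] 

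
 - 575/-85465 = 115/17093 = 0.01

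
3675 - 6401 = - 2726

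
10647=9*1183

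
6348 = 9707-3359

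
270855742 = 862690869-591835127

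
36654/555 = 12218/185= 66.04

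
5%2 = 1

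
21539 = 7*3077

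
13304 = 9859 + 3445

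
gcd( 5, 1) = 1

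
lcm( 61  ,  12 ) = 732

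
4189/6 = 4189/6 = 698.17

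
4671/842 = 4671/842 = 5.55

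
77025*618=47601450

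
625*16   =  10000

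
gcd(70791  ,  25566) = 3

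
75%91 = 75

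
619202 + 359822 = 979024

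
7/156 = 7/156 = 0.04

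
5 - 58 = -53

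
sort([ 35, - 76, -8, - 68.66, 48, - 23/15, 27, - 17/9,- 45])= [ - 76, - 68.66 , - 45, -8, - 17/9  , - 23/15, 27,  35, 48 ]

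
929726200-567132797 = 362593403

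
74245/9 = 74245/9 = 8249.44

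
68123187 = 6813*9999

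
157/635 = 157/635 =0.25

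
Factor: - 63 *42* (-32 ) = 2^6*3^3*7^2= 84672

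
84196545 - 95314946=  - 11118401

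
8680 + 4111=12791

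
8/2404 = 2/601 =0.00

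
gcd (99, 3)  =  3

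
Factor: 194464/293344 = 59^1*89^( - 1 ) = 59/89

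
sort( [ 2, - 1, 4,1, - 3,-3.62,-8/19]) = [-3.62, - 3, - 1, - 8/19,1 , 2 , 4] 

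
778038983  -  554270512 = 223768471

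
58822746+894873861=953696607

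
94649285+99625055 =194274340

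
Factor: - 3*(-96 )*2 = 576 = 2^6*3^2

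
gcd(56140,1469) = 1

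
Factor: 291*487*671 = 3^1*11^1*61^1 * 97^1*487^1 =95092107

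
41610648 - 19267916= 22342732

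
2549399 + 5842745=8392144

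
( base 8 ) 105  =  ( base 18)3f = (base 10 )69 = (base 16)45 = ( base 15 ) 49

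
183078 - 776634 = -593556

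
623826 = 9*69314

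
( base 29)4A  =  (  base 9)150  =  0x7e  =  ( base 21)60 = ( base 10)126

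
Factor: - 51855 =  - 3^1 * 5^1*3457^1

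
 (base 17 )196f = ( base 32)7ef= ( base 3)101110122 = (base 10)7631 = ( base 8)16717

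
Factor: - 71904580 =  - 2^2 * 5^1*11^1*211^1*1549^1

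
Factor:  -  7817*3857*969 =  - 29215513761 = -  3^1 * 7^1*17^1  *  19^2*29^1*7817^1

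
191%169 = 22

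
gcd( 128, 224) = 32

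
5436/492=11 + 2/41  =  11.05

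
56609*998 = 56495782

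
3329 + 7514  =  10843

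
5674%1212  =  826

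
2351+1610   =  3961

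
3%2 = 1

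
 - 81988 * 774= - 63458712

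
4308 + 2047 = 6355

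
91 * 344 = 31304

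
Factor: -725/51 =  - 3^( - 1 )*5^2*17^ ( - 1 ) *29^1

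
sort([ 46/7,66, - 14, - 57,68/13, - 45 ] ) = [ - 57,  -  45,-14 , 68/13,  46/7 , 66 ]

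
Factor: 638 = 2^1*11^1*29^1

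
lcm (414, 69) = 414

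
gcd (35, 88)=1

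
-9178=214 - 9392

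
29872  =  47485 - 17613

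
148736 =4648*32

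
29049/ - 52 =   -  29049/52  =  - 558.63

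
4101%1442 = 1217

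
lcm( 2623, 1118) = 68198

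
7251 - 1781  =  5470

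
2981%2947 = 34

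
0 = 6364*0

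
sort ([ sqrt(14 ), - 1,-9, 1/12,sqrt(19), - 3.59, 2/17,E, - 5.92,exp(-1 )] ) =[-9, - 5.92, - 3.59,- 1,1/12, 2/17,  exp( - 1), E, sqrt(  14),sqrt( 19 ) ]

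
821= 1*821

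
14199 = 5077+9122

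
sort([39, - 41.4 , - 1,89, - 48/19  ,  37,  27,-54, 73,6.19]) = [-54, - 41.4, - 48/19, - 1, 6.19, 27,37,39, 73, 89 ]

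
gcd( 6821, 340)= 1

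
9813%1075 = 138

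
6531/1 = 6531 = 6531.00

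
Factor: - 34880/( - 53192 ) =40/61 = 2^3 * 5^1*61^( - 1 )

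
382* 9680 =3697760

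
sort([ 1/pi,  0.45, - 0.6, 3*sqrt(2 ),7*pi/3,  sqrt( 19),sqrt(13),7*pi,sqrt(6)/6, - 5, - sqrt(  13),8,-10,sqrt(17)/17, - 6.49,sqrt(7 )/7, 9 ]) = [  -  10, - 6.49,  -  5, - sqrt(13), - 0.6,sqrt(17 ) /17, 1/pi,sqrt( 7) /7,sqrt(6 ) /6, 0.45,sqrt(13 ),3*sqrt( 2 ),sqrt ( 19),7*pi/3,  8 , 9,7* pi ] 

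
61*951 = 58011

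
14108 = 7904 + 6204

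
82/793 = 82/793 = 0.10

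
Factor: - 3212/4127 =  - 2^2*11^1  *73^1*4127^(-1 ) 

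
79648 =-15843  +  95491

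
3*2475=7425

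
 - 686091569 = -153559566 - 532532003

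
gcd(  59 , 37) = 1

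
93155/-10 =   -  9316+1/2 = - 9315.50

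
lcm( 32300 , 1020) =96900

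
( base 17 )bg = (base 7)410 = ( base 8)313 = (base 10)203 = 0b11001011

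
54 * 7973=430542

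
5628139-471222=5156917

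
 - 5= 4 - 9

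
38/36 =1 + 1/18= 1.06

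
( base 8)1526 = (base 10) 854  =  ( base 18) 2b8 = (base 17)2g4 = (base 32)qm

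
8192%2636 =284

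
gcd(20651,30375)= 1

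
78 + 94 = 172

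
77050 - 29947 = 47103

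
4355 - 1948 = 2407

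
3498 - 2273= 1225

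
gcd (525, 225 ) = 75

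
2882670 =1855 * 1554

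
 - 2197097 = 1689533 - 3886630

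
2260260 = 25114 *90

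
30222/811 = 37+215/811 = 37.27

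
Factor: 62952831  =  3^2*  6994759^1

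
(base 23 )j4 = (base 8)671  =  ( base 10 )441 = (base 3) 121100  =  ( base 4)12321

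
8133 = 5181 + 2952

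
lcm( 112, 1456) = 1456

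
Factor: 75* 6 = 450= 2^1*3^2*5^2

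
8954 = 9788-834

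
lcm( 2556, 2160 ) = 153360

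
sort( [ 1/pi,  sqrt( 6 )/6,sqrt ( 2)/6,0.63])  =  [ sqrt( 2) /6, 1/pi,sqrt(6 )/6, 0.63 ]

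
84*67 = 5628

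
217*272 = 59024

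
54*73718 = 3980772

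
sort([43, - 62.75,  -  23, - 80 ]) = [-80,-62.75,-23 , 43]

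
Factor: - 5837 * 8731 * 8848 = -2^4 * 7^1*13^1*79^1*449^1*8731^1= -  450919270256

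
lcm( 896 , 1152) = 8064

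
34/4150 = 17/2075=0.01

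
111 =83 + 28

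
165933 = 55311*3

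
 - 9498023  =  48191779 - 57689802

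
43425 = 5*8685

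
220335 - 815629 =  - 595294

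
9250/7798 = 1+726/3899 = 1.19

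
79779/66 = 1208 + 17/22  =  1208.77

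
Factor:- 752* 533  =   - 2^4*13^1*41^1*47^1 = - 400816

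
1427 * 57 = 81339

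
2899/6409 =223/493 = 0.45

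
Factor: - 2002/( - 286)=7 = 7^1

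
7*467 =3269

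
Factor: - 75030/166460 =-183/406 =- 2^( - 1 )*  3^1*7^( - 1 )*29^( - 1)*61^1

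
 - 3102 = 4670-7772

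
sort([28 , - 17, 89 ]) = [ - 17 , 28, 89]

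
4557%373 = 81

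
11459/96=11459/96 = 119.36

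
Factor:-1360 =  - 2^4*5^1 * 17^1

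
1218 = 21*58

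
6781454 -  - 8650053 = 15431507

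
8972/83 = 8972/83= 108.10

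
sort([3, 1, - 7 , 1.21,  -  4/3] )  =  [ - 7, - 4/3, 1,1.21, 3]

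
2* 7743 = 15486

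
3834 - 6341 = - 2507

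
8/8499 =8/8499 = 0.00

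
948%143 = 90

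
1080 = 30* 36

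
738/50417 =738/50417 = 0.01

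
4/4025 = 4/4025= 0.00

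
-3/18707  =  - 1 + 18704/18707 = -0.00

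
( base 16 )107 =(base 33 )7W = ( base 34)7p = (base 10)263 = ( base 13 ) 173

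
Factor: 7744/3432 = 88/39 = 2^3*3^( - 1) *11^1*13^( - 1)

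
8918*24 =214032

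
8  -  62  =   - 54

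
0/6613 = 0 = 0.00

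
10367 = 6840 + 3527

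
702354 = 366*1919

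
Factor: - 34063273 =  - 37^1 * 631^1*1459^1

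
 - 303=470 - 773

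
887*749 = 664363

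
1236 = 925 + 311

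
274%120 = 34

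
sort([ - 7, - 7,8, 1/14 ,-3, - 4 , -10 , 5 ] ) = [ - 10, - 7, -7, - 4,-3,1/14 , 5, 8 ] 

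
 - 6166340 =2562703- 8729043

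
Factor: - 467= - 467^1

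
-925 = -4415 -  - 3490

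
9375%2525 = 1800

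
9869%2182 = 1141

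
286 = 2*143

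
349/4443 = 349/4443= 0.08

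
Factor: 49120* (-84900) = -2^7 * 3^1 * 5^3 * 283^1 * 307^1 = -4170288000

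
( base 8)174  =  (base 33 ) 3P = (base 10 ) 124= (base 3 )11121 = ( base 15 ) 84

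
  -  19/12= - 19/12   =  -1.58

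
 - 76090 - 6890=-82980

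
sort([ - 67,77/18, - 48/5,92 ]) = [ - 67, - 48/5,  77/18, 92]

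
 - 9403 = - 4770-4633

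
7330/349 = 7330/349 = 21.00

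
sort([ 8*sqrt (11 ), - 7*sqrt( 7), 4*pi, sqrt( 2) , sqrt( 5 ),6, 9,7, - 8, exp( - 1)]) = [-7*sqrt( 7),-8, exp(-1), sqrt( 2), sqrt(5),6,7, 9,4*pi, 8*sqrt( 11)]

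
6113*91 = 556283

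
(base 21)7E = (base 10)161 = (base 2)10100001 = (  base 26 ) 65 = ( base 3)12222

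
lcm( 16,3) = 48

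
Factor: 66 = 2^1*3^1*11^1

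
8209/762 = 10 + 589/762 = 10.77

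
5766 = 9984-4218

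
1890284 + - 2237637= -347353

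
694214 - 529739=164475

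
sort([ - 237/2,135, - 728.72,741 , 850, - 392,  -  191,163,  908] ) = [ - 728.72, - 392,  -  191, - 237/2,135, 163,741, 850, 908] 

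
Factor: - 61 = -61^1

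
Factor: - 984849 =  - 3^1 * 328283^1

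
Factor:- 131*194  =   - 2^1*97^1*131^1 = - 25414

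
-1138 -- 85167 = 84029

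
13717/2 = 6858 + 1/2=6858.50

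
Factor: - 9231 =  -3^1*17^1*181^1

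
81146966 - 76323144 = 4823822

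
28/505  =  28/505 = 0.06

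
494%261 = 233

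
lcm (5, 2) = 10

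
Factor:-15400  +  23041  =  3^3 * 283^1 = 7641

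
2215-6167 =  - 3952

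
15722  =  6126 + 9596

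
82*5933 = 486506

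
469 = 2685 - 2216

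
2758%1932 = 826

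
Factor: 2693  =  2693^1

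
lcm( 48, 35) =1680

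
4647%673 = 609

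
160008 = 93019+66989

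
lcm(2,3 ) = 6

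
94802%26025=16727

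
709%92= 65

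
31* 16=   496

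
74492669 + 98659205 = 173151874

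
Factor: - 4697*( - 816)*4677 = 2^4*3^2 * 7^1*11^1*17^1*61^1*1559^1=   17925781104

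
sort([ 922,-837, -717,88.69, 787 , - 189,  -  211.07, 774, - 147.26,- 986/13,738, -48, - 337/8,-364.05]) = [ -837,  -  717, - 364.05,  -  211.07, - 189,-147.26, - 986/13,  -  48, - 337/8 , 88.69,738 , 774,787,922 ] 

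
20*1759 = 35180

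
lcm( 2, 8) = 8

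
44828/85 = 44828/85 = 527.39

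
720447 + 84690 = 805137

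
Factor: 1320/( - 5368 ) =-15/61 = - 3^1*5^1*  61^ ( - 1 ) 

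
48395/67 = 48395/67  =  722.31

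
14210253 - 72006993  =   - 57796740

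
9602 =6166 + 3436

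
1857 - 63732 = -61875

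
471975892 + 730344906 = 1202320798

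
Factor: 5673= 3^1  *  31^1*61^1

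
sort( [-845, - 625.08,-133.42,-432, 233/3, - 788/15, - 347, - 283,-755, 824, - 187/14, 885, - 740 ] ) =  [ - 845, - 755, - 740, - 625.08,-432, - 347,- 283, - 133.42, - 788/15, - 187/14  ,  233/3, 824,885]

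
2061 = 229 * 9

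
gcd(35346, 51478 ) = 2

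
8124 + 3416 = 11540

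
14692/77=190 + 62/77 =190.81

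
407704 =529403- 121699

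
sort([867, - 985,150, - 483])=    [ - 985 , - 483,  150 , 867]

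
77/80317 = 77/80317 = 0.00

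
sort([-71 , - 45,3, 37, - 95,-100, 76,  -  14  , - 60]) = [ - 100, - 95 , - 71,- 60,-45, - 14,3,37,  76 ]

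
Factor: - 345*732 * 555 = - 140159700 = - 2^2*3^3*5^2*23^1*37^1 * 61^1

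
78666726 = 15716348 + 62950378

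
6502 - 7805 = -1303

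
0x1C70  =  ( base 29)8j1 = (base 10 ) 7280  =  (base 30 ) 82k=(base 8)16160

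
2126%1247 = 879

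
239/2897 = 239/2897= 0.08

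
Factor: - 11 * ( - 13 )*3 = 3^1 * 11^1*13^1 = 429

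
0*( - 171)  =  0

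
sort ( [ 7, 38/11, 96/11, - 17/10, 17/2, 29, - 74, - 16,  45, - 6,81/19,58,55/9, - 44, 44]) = [ - 74,  -  44, - 16, - 6,-17/10, 38/11, 81/19,55/9, 7,17/2, 96/11, 29, 44, 45,58 ] 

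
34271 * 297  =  10178487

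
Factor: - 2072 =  - 2^3 * 7^1 *37^1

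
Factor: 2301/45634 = 2^( - 1 )*3^1 *13^1*59^1 *22817^( -1 )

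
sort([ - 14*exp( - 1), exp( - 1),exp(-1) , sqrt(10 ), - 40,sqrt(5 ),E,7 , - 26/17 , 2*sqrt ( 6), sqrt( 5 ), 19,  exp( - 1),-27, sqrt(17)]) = [ -40, - 27, - 14* exp( - 1), - 26/17,  exp ( - 1),exp(-1), exp( - 1),sqrt( 5),sqrt (5), E , sqrt( 10 ),sqrt( 17 ),2*sqrt( 6 ) , 7 , 19]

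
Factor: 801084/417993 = 964/503= 2^2*241^1 * 503^( - 1) 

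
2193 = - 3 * ( - 731) 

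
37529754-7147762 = 30381992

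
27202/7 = 3886   =  3886.00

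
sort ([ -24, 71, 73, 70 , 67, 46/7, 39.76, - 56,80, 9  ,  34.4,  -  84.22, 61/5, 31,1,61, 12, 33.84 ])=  [- 84.22 ,-56, - 24, 1,46/7, 9 , 12, 61/5, 31,33.84,34.4, 39.76,61, 67, 70, 71,73, 80] 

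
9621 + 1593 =11214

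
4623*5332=24649836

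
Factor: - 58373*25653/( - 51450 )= 2^( - 1)*5^( - 2)*7^( - 2 ) * 17^1*31^1*269^1*503^1=   71306789/2450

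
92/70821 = 92/70821 = 0.00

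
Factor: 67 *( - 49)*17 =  - 55811 = - 7^2*17^1*67^1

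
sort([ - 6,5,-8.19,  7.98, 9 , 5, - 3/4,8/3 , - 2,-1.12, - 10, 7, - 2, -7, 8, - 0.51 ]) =[- 10, - 8.19, - 7, - 6, - 2, - 2,-1.12, - 3/4, - 0.51,8/3, 5,5, 7,7.98, 8, 9]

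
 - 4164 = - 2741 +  - 1423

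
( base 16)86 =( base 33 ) 42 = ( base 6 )342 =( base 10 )134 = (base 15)8E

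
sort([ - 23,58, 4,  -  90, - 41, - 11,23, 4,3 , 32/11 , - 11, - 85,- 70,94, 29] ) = [-90, - 85,- 70, - 41, - 23, - 11,  -  11,32/11,3,4,4,23, 29,  58,94]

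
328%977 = 328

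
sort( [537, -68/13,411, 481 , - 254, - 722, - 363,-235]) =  [ - 722, - 363 ,  -  254, - 235, - 68/13,411,481, 537]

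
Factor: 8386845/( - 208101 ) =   -  2795615/69367  =  - 5^1*71^( - 1 )*977^( - 1)*559123^1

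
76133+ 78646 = 154779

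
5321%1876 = 1569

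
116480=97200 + 19280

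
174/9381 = 58/3127 = 0.02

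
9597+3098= 12695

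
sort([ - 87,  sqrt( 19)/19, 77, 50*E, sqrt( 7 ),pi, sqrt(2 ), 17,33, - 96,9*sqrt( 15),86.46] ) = [ - 96, - 87,sqrt ( 19 )/19, sqrt( 2 ),  sqrt(7 ) , pi, 17,33, 9*sqrt( 15 ), 77, 86.46,50*E]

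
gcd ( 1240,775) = 155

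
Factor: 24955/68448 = 35/96 = 2^( - 5 )*3^( - 1)*5^1*7^1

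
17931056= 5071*3536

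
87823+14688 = 102511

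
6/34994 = 3/17497 = 0.00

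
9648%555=213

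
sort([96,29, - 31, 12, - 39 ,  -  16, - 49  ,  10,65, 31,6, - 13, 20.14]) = [ - 49, - 39, - 31, - 16 ,-13,6, 10,12, 20.14,29, 31,65,96 ] 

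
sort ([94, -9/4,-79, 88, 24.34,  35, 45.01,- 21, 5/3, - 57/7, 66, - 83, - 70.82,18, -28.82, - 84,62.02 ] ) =[  -  84, - 83,  -  79, - 70.82, -28.82, - 21, - 57/7,-9/4, 5/3 , 18,24.34,35,45.01,  62.02, 66, 88, 94 ] 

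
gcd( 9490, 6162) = 26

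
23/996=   23/996 = 0.02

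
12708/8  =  3177/2 = 1588.50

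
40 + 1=41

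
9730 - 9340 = 390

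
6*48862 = 293172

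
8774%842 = 354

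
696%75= 21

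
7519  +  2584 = 10103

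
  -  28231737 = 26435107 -54666844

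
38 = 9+29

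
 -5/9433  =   - 5/9433=- 0.00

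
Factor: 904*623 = 2^3*7^1*89^1*113^1 = 563192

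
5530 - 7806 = -2276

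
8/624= 1/78 = 0.01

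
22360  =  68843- 46483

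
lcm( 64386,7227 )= 708246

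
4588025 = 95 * 48295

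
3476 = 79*44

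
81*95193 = 7710633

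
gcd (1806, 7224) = 1806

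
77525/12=77525/12 = 6460.42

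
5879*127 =746633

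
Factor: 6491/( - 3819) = -3^( - 1)*19^ ( - 1 )*67^ (-1)*6491^1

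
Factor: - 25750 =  -2^1 *5^3*103^1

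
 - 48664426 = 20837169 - 69501595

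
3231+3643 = 6874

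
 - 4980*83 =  - 413340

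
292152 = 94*3108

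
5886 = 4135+1751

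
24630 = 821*30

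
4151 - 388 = 3763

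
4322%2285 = 2037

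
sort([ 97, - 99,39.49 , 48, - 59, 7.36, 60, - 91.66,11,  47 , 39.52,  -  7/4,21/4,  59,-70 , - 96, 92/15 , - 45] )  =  [-99, - 96,-91.66,-70, - 59, - 45, - 7/4, 21/4, 92/15,7.36, 11,39.49,39.52,47, 48, 59,60, 97 ] 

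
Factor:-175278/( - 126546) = 7^(  -  1 )*23^( - 1 ) *223^1 =223/161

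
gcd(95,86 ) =1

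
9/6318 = 1/702 = 0.00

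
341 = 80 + 261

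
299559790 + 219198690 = 518758480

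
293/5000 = 293/5000 = 0.06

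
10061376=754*13344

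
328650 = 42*7825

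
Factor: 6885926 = 2^1*3442963^1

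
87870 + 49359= 137229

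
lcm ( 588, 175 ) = 14700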